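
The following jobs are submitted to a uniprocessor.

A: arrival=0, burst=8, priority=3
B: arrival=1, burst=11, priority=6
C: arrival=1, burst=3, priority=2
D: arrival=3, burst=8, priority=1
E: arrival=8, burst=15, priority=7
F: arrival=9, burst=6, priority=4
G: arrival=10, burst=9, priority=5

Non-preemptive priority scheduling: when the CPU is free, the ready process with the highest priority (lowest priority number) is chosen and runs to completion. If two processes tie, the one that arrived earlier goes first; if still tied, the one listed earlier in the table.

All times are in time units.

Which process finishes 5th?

G

Timeline: | A 0-8 | D 8-16 | C 16-19 | F 19-25 | G 25-34 | B 34-45 | E 45-60 |
Completion: A=8  B=45  C=19  D=16  E=60  F=25  G=34
Finish order: A → D → C → F → G → B → E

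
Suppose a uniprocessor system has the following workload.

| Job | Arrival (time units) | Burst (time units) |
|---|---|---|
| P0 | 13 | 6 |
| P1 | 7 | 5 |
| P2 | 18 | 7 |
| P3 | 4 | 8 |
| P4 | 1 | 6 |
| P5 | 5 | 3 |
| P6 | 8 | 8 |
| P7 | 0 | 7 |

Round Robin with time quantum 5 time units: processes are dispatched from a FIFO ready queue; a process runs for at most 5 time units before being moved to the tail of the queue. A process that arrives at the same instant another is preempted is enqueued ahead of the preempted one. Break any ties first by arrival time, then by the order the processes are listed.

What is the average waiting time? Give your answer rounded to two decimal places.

Gantt: | P7 0-5 | P4 5-10 | P3 10-15 | P5 15-18 | P7 18-20 | P1 20-25 | P6 25-30 | P4 30-31 | P0 31-36 | P3 36-39 | P2 39-44 | P6 44-47 | P0 47-48 | P2 48-50 |
Completion: P0=48  P1=25  P2=50  P3=39  P4=31  P5=18  P6=47  P7=20
Waiting times: P0=29, P1=13, P2=25, P3=27, P4=24, P5=10, P6=31, P7=13
Average waiting = (29+13+25+27+24+10+31+13) / 8 = 172/8 = 21.50

21.50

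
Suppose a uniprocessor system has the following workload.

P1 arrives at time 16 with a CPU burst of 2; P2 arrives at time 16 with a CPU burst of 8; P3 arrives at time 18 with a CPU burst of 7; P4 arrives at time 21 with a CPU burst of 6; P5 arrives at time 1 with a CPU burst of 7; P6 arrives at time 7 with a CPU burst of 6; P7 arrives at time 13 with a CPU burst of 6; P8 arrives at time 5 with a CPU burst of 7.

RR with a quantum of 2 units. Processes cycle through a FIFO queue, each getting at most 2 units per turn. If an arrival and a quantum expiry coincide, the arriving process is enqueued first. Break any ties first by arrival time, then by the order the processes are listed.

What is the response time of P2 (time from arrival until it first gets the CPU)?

Timeline: | idle 0-1 | P5 1-5 | P8 5-7 | P5 7-9 | P6 9-11 | P8 11-13 | P5 13-14 | P6 14-16 | P7 16-18 | P8 18-20 | P1 20-22 | P2 22-24 | P6 24-26 | P3 26-28 | P7 28-30 | P8 30-31 | P4 31-33 | P2 33-35 | P3 35-37 | P7 37-39 | P4 39-41 | P2 41-43 | P3 43-45 | P4 45-47 | P2 47-49 | P3 49-50 |
Completion: P1=22  P2=49  P3=50  P4=47  P5=14  P6=26  P7=39  P8=31
Turnaround (C−A): P1=6  P2=33  P3=32  P4=26  P5=13  P6=19  P7=26  P8=26
Response(P2) = first start − arrival = 22 − 16 = 6

6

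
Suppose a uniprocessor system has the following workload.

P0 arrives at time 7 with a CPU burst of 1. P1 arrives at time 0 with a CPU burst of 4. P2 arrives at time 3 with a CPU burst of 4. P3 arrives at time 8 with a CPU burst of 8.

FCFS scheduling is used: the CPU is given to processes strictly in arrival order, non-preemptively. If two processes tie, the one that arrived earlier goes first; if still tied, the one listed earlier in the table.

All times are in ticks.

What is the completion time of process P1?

Timeline: | P1 0-4 | P2 4-8 | P0 8-9 | P3 9-17 |
Completion: P0=9  P1=4  P2=8  P3=17
Turnaround (C−A): P0=2  P1=4  P2=5  P3=9

4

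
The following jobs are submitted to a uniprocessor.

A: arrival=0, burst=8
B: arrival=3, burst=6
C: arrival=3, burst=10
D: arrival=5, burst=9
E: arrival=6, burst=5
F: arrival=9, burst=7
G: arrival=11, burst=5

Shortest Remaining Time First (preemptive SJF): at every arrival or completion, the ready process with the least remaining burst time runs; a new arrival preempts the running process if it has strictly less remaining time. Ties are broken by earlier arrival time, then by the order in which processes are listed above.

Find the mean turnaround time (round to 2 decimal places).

Gantt: | A 0-8 | E 8-13 | G 13-18 | B 18-24 | F 24-31 | D 31-40 | C 40-50 |
Completion: A=8  B=24  C=50  D=40  E=13  F=31  G=18
Turnaround (C−A): A=8  B=21  C=47  D=35  E=7  F=22  G=7
Turnaround times: A=8, B=21, C=47, D=35, E=7, F=22, G=7
Average turnaround = (8+21+47+35+7+22+7) / 7 = 147/7 = 21.00

21.00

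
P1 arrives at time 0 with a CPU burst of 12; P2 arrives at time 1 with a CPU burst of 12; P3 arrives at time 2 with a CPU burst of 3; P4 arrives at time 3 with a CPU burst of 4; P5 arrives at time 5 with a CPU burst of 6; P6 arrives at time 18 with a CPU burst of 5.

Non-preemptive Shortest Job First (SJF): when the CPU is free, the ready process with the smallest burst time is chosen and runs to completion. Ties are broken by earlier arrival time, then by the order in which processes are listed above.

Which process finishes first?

Gantt: | P1 0-12 | P3 12-15 | P4 15-19 | P6 19-24 | P5 24-30 | P2 30-42 |
Completion: P1=12  P2=42  P3=15  P4=19  P5=30  P6=24
Turnaround (C−A): P1=12  P2=41  P3=13  P4=16  P5=25  P6=6
Finish order: P1 → P3 → P4 → P6 → P5 → P2

P1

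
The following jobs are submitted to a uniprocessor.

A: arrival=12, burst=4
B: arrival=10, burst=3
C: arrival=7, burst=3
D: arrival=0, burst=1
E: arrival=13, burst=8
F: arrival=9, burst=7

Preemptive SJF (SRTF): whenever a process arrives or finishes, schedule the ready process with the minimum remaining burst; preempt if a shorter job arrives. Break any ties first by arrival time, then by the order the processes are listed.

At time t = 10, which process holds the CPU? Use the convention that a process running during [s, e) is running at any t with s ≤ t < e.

Schedule: | D 0-1 | idle 1-7 | C 7-10 | B 10-13 | A 13-17 | F 17-24 | E 24-32 |
Completion: A=17  B=13  C=10  D=1  E=32  F=24
Turnaround (C−A): A=5  B=3  C=3  D=1  E=19  F=15

B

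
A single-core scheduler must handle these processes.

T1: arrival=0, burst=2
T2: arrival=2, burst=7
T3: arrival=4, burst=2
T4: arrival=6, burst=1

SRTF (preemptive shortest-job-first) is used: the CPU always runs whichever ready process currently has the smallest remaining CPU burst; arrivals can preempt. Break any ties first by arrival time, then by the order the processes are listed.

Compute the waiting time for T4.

0

Schedule: | T1 0-2 | T2 2-4 | T3 4-6 | T4 6-7 | T2 7-12 |
Completion: T1=2  T2=12  T3=6  T4=7
Turnaround (C−A): T1=2  T2=10  T3=2  T4=1
Waiting(T4) = turnaround − burst = 1 − 1 = 0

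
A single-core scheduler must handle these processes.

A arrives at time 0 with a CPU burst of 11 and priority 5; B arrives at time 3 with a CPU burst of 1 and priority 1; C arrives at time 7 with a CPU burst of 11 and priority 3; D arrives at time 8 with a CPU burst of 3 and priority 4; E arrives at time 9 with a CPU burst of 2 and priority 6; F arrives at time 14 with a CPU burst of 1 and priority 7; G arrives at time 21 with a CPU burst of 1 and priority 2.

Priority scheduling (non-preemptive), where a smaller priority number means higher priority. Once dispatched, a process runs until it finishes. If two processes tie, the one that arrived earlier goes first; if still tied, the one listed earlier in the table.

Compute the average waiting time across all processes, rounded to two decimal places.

Schedule: | A 0-11 | B 11-12 | C 12-23 | G 23-24 | D 24-27 | E 27-29 | F 29-30 |
Completion: A=11  B=12  C=23  D=27  E=29  F=30  G=24
Waiting times: A=0, B=8, C=5, D=16, E=18, F=15, G=2
Average waiting = (0+8+5+16+18+15+2) / 7 = 64/7 = 9.14

9.14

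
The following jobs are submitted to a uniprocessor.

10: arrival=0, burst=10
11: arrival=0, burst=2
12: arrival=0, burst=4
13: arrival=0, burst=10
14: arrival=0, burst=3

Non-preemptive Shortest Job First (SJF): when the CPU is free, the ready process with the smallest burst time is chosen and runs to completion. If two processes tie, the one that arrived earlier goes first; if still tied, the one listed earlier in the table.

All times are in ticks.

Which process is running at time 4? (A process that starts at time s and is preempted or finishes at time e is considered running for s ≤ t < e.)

Gantt: | 11 0-2 | 14 2-5 | 12 5-9 | 10 9-19 | 13 19-29 |
Completion: 10=19  11=2  12=9  13=29  14=5

14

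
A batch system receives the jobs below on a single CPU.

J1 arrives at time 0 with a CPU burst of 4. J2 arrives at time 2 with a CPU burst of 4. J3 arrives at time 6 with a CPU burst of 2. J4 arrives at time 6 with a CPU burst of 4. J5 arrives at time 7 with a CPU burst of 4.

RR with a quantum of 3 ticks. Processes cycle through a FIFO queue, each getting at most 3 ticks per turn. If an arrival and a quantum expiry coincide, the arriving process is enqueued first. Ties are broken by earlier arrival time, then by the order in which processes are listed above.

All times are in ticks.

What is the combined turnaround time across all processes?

Schedule: | J1 0-3 | J2 3-6 | J1 6-7 | J3 7-9 | J4 9-12 | J2 12-13 | J5 13-16 | J4 16-17 | J5 17-18 |
Completion: J1=7  J2=13  J3=9  J4=17  J5=18
Turnaround (C−A): J1=7  J2=11  J3=3  J4=11  J5=11
Turnaround = completion − arrival: J1=7, J2=11, J3=3, J4=11, J5=11
Total turnaround = 7 + 11 + 3 + 11 + 11 = 43

43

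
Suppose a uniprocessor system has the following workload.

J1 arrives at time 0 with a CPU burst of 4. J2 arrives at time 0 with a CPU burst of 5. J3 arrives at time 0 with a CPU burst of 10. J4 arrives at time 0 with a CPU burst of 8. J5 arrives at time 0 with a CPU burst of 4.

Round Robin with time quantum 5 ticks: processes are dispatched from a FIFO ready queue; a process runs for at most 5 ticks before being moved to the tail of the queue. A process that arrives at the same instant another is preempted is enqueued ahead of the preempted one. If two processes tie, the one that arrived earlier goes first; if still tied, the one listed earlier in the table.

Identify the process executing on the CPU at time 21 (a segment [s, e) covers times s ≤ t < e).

J5

Schedule: | J1 0-4 | J2 4-9 | J3 9-14 | J4 14-19 | J5 19-23 | J3 23-28 | J4 28-31 |
Completion: J1=4  J2=9  J3=28  J4=31  J5=23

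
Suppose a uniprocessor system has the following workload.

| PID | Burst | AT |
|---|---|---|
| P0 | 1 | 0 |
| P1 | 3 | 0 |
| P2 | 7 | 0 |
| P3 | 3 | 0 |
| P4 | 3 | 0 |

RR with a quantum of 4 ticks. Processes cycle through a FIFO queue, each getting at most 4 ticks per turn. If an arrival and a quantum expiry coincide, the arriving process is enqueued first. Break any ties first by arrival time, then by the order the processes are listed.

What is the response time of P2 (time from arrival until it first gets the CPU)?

4

Timeline: | P0 0-1 | P1 1-4 | P2 4-8 | P3 8-11 | P4 11-14 | P2 14-17 |
Completion: P0=1  P1=4  P2=17  P3=11  P4=14
Turnaround (C−A): P0=1  P1=4  P2=17  P3=11  P4=14
Response(P2) = first start − arrival = 4 − 0 = 4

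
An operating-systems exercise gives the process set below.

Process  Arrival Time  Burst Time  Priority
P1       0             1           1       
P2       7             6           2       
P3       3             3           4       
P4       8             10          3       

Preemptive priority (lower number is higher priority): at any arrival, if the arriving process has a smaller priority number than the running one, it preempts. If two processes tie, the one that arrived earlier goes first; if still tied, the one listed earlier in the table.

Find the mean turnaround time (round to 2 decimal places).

Schedule: | P1 0-1 | idle 1-3 | P3 3-6 | idle 6-7 | P2 7-13 | P4 13-23 |
Completion: P1=1  P2=13  P3=6  P4=23
Turnaround times: P1=1, P2=6, P3=3, P4=15
Average turnaround = (1+6+3+15) / 4 = 25/4 = 6.25

6.25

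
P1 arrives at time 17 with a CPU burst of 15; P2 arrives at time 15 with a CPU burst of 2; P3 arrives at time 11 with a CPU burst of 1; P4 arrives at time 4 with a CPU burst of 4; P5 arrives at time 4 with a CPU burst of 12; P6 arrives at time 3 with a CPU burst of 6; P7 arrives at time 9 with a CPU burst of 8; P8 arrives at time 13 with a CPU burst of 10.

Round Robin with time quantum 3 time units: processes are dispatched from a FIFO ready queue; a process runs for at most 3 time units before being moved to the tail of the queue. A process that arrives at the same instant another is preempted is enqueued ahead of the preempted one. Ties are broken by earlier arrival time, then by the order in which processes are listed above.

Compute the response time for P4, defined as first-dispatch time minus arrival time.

Gantt: | idle 0-3 | P6 3-6 | P4 6-9 | P5 9-12 | P6 12-15 | P7 15-18 | P4 18-19 | P3 19-20 | P5 20-23 | P8 23-26 | P2 26-28 | P1 28-31 | P7 31-34 | P5 34-37 | P8 37-40 | P1 40-43 | P7 43-45 | P5 45-48 | P8 48-51 | P1 51-54 | P8 54-55 | P1 55-61 |
Completion: P1=61  P2=28  P3=20  P4=19  P5=48  P6=15  P7=45  P8=55
Turnaround (C−A): P1=44  P2=13  P3=9  P4=15  P5=44  P6=12  P7=36  P8=42
Response(P4) = first start − arrival = 6 − 4 = 2

2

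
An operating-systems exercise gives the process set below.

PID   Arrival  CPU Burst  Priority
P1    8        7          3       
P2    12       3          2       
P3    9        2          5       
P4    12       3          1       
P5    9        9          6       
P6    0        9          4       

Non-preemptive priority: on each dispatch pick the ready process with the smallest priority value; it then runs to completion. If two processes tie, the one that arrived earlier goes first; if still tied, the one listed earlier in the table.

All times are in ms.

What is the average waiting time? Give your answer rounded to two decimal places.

6.67

Gantt: | P6 0-9 | P1 9-16 | P4 16-19 | P2 19-22 | P3 22-24 | P5 24-33 |
Completion: P1=16  P2=22  P3=24  P4=19  P5=33  P6=9
Waiting times: P1=1, P2=7, P3=13, P4=4, P5=15, P6=0
Average waiting = (1+7+13+4+15+0) / 6 = 40/6 = 6.67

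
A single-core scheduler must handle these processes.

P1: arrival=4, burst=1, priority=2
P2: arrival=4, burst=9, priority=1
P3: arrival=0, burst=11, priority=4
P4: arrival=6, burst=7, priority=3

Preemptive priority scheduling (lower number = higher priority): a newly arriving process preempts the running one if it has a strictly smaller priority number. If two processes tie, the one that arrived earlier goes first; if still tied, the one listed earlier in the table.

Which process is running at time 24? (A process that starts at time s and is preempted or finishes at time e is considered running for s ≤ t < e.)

Timeline: | P3 0-4 | P2 4-13 | P1 13-14 | P4 14-21 | P3 21-28 |
Completion: P1=14  P2=13  P3=28  P4=21

P3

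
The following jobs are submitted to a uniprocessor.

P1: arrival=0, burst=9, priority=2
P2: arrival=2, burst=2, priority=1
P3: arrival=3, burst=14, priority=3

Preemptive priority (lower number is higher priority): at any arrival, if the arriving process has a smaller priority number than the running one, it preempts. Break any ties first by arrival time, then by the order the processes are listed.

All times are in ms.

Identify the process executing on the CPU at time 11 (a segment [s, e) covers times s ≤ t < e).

Timeline: | P1 0-2 | P2 2-4 | P1 4-11 | P3 11-25 |
Completion: P1=11  P2=4  P3=25
Turnaround (C−A): P1=11  P2=2  P3=22

P3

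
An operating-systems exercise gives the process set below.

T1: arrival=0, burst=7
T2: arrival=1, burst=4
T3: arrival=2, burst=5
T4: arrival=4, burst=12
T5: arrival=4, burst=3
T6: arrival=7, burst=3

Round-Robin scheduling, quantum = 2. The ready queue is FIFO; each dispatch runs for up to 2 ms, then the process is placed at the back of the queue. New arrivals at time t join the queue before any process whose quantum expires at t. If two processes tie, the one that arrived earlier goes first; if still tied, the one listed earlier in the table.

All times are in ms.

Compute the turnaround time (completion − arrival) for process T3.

22

Gantt: | T1 0-2 | T2 2-4 | T3 4-6 | T1 6-8 | T4 8-10 | T5 10-12 | T2 12-14 | T3 14-16 | T6 16-18 | T1 18-20 | T4 20-22 | T5 22-23 | T3 23-24 | T6 24-25 | T1 25-26 | T4 26-34 |
Completion: T1=26  T2=14  T3=24  T4=34  T5=23  T6=25
Turnaround (C−A): T1=26  T2=13  T3=22  T4=30  T5=19  T6=18
Turnaround(T3) = completion − arrival = 24 − 2 = 22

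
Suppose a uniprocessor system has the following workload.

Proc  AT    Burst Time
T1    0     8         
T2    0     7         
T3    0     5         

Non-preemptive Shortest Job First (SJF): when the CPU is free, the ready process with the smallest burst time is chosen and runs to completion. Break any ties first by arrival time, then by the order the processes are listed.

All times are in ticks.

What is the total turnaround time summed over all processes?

37

Schedule: | T3 0-5 | T2 5-12 | T1 12-20 |
Completion: T1=20  T2=12  T3=5
Turnaround (C−A): T1=20  T2=12  T3=5
Turnaround = completion − arrival: T1=20, T2=12, T3=5
Total turnaround = 20 + 12 + 5 = 37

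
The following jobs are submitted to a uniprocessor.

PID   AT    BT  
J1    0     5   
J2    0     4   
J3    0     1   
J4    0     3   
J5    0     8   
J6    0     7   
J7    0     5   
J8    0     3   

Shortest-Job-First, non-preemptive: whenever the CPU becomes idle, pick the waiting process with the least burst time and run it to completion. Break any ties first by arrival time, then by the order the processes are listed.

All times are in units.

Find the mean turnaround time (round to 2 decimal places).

15.50

Schedule: | J3 0-1 | J4 1-4 | J8 4-7 | J2 7-11 | J1 11-16 | J7 16-21 | J6 21-28 | J5 28-36 |
Completion: J1=16  J2=11  J3=1  J4=4  J5=36  J6=28  J7=21  J8=7
Turnaround times: J1=16, J2=11, J3=1, J4=4, J5=36, J6=28, J7=21, J8=7
Average turnaround = (16+11+1+4+36+28+21+7) / 8 = 124/8 = 15.50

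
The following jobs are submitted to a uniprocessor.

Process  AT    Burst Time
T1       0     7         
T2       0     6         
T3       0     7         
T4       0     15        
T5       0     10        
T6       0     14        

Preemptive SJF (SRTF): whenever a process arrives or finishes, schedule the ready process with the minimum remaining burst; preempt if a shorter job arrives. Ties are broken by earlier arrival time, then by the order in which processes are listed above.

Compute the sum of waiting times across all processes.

113

Gantt: | T2 0-6 | T1 6-13 | T3 13-20 | T5 20-30 | T6 30-44 | T4 44-59 |
Completion: T1=13  T2=6  T3=20  T4=59  T5=30  T6=44
Turnaround (C−A): T1=13  T2=6  T3=20  T4=59  T5=30  T6=44
Waiting = turnaround − burst: T1=6, T2=0, T3=13, T4=44, T5=20, T6=30
Total waiting = 6 + 0 + 13 + 44 + 20 + 30 = 113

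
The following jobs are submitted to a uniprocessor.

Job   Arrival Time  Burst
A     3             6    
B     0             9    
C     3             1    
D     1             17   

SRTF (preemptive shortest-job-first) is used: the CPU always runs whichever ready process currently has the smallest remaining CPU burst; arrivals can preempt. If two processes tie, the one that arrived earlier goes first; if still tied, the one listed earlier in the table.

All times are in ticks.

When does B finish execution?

Schedule: | B 0-3 | C 3-4 | B 4-10 | A 10-16 | D 16-33 |
Completion: A=16  B=10  C=4  D=33

10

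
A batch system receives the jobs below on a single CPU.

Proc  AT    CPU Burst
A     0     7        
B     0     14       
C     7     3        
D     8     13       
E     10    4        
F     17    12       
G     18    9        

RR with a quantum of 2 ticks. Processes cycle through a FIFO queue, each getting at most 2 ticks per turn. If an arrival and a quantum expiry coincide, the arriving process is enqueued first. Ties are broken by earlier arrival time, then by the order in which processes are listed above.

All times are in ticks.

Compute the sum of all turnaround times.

240

Timeline: | A 0-2 | B 2-4 | A 4-6 | B 6-8 | A 8-10 | C 10-12 | D 12-14 | B 14-16 | E 16-18 | A 18-19 | C 19-20 | D 20-22 | B 22-24 | F 24-26 | G 26-28 | E 28-30 | D 30-32 | B 32-34 | F 34-36 | G 36-38 | D 38-40 | B 40-42 | F 42-44 | G 44-46 | D 46-48 | B 48-50 | F 50-52 | G 52-54 | D 54-56 | F 56-58 | G 58-59 | D 59-60 | F 60-62 |
Completion: A=19  B=50  C=20  D=60  E=30  F=62  G=59
Turnaround (C−A): A=19  B=50  C=13  D=52  E=20  F=45  G=41
Turnaround = completion − arrival: A=19, B=50, C=13, D=52, E=20, F=45, G=41
Total turnaround = 19 + 50 + 13 + 52 + 20 + 45 + 41 = 240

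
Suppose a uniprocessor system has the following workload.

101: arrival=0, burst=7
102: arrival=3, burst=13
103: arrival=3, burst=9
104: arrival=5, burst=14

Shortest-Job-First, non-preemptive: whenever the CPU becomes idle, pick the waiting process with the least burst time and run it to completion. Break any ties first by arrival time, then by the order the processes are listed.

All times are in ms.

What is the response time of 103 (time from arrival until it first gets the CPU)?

Schedule: | 101 0-7 | 103 7-16 | 102 16-29 | 104 29-43 |
Completion: 101=7  102=29  103=16  104=43
Turnaround (C−A): 101=7  102=26  103=13  104=38
Response(103) = first start − arrival = 7 − 3 = 4

4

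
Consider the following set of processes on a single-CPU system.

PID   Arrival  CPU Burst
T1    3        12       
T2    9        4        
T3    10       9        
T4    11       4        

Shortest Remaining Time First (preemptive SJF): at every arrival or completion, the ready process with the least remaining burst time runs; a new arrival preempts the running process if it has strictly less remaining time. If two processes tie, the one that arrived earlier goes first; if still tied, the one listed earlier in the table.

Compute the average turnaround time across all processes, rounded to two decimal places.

Timeline: | idle 0-3 | T1 3-9 | T2 9-13 | T4 13-17 | T1 17-23 | T3 23-32 |
Completion: T1=23  T2=13  T3=32  T4=17
Turnaround (C−A): T1=20  T2=4  T3=22  T4=6
Turnaround times: T1=20, T2=4, T3=22, T4=6
Average turnaround = (20+4+22+6) / 4 = 52/4 = 13.00

13.00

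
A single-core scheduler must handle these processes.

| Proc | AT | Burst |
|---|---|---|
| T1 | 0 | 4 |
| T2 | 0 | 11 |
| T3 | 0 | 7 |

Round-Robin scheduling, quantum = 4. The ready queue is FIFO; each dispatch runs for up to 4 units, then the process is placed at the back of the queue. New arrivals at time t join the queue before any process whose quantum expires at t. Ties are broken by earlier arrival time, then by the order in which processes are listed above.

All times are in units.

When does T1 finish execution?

Gantt: | T1 0-4 | T2 4-8 | T3 8-12 | T2 12-16 | T3 16-19 | T2 19-22 |
Completion: T1=4  T2=22  T3=19

4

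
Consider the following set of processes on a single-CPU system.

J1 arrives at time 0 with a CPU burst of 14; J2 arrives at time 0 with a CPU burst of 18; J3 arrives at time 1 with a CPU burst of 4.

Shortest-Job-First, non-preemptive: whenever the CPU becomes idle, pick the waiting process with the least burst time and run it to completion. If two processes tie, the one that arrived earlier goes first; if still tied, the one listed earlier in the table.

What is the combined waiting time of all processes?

31

Gantt: | J1 0-14 | J3 14-18 | J2 18-36 |
Completion: J1=14  J2=36  J3=18
Turnaround (C−A): J1=14  J2=36  J3=17
Waiting = turnaround − burst: J1=0, J2=18, J3=13
Total waiting = 0 + 18 + 13 = 31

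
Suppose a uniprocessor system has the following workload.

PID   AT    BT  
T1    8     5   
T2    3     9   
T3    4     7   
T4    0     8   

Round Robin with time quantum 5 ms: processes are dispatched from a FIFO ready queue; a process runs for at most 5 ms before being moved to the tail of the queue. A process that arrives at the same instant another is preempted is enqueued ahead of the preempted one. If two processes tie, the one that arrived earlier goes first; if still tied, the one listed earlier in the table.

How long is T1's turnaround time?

15

Timeline: | T4 0-5 | T2 5-10 | T3 10-15 | T4 15-18 | T1 18-23 | T2 23-27 | T3 27-29 |
Completion: T1=23  T2=27  T3=29  T4=18
Turnaround(T1) = completion − arrival = 23 − 8 = 15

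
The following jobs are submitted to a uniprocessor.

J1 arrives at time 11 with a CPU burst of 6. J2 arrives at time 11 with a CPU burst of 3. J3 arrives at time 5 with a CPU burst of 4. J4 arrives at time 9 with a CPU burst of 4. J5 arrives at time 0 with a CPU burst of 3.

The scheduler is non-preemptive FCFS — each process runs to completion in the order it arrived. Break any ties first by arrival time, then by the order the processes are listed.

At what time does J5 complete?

Gantt: | J5 0-3 | idle 3-5 | J3 5-9 | J4 9-13 | J1 13-19 | J2 19-22 |
Completion: J1=19  J2=22  J3=9  J4=13  J5=3
Turnaround (C−A): J1=8  J2=11  J3=4  J4=4  J5=3

3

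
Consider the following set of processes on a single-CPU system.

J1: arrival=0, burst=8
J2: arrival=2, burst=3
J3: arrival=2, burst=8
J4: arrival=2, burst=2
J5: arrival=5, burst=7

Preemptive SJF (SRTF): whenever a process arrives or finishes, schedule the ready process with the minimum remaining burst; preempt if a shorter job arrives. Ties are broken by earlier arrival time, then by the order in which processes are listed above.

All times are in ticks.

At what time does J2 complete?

Schedule: | J1 0-2 | J4 2-4 | J2 4-7 | J1 7-13 | J5 13-20 | J3 20-28 |
Completion: J1=13  J2=7  J3=28  J4=4  J5=20
Turnaround (C−A): J1=13  J2=5  J3=26  J4=2  J5=15

7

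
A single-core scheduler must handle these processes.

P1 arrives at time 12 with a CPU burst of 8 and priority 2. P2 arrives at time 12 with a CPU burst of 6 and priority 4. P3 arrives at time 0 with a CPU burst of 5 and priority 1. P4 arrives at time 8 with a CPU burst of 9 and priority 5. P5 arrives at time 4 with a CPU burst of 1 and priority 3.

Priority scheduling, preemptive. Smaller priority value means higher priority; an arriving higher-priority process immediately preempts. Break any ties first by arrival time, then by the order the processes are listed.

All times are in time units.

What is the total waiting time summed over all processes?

23

Schedule: | P3 0-5 | P5 5-6 | idle 6-8 | P4 8-12 | P1 12-20 | P2 20-26 | P4 26-31 |
Completion: P1=20  P2=26  P3=5  P4=31  P5=6
Waiting = turnaround − burst: P1=0, P2=8, P3=0, P4=14, P5=1
Total waiting = 0 + 8 + 0 + 14 + 1 = 23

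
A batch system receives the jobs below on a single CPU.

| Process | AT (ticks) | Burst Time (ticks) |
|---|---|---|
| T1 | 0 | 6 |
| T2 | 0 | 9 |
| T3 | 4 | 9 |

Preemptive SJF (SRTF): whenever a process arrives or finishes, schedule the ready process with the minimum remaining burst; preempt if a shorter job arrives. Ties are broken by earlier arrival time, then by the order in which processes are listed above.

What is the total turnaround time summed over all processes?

Schedule: | T1 0-6 | T2 6-15 | T3 15-24 |
Completion: T1=6  T2=15  T3=24
Turnaround (C−A): T1=6  T2=15  T3=20
Turnaround = completion − arrival: T1=6, T2=15, T3=20
Total turnaround = 6 + 15 + 20 = 41

41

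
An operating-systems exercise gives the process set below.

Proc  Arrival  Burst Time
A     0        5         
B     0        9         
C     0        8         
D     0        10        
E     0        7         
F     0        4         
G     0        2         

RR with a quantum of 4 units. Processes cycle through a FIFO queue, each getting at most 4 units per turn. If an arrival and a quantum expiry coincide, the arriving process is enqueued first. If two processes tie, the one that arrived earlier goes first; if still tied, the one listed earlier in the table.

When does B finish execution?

43

Schedule: | A 0-4 | B 4-8 | C 8-12 | D 12-16 | E 16-20 | F 20-24 | G 24-26 | A 26-27 | B 27-31 | C 31-35 | D 35-39 | E 39-42 | B 42-43 | D 43-45 |
Completion: A=27  B=43  C=35  D=45  E=42  F=24  G=26
Turnaround (C−A): A=27  B=43  C=35  D=45  E=42  F=24  G=26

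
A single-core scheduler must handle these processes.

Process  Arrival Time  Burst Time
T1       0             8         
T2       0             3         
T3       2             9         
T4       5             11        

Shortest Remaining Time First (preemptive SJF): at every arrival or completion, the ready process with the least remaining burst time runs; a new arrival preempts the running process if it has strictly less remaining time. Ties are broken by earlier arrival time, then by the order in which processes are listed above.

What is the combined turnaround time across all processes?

58

Timeline: | T2 0-3 | T1 3-11 | T3 11-20 | T4 20-31 |
Completion: T1=11  T2=3  T3=20  T4=31
Turnaround (C−A): T1=11  T2=3  T3=18  T4=26
Turnaround = completion − arrival: T1=11, T2=3, T3=18, T4=26
Total turnaround = 11 + 3 + 18 + 26 = 58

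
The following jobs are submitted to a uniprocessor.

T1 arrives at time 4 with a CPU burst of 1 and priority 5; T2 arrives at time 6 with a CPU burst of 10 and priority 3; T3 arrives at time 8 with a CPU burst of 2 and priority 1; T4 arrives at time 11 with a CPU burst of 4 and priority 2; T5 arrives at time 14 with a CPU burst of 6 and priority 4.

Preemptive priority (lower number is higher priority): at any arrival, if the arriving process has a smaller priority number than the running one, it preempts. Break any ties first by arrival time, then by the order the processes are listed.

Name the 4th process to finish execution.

T2

Gantt: | idle 0-4 | T1 4-5 | idle 5-6 | T2 6-8 | T3 8-10 | T2 10-11 | T4 11-15 | T2 15-22 | T5 22-28 |
Completion: T1=5  T2=22  T3=10  T4=15  T5=28
Finish order: T1 → T3 → T4 → T2 → T5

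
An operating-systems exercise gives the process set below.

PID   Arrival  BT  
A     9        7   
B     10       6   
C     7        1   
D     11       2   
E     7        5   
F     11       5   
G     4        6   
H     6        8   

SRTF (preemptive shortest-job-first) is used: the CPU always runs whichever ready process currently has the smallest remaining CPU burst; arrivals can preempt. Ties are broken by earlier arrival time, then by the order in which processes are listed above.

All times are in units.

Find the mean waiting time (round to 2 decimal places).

Timeline: | idle 0-4 | G 4-7 | C 7-8 | G 8-11 | D 11-13 | E 13-18 | F 18-23 | B 23-29 | A 29-36 | H 36-44 |
Completion: A=36  B=29  C=8  D=13  E=18  F=23  G=11  H=44
Turnaround (C−A): A=27  B=19  C=1  D=2  E=11  F=12  G=7  H=38
Waiting times: A=20, B=13, C=0, D=0, E=6, F=7, G=1, H=30
Average waiting = (20+13+0+0+6+7+1+30) / 8 = 77/8 = 9.63

9.63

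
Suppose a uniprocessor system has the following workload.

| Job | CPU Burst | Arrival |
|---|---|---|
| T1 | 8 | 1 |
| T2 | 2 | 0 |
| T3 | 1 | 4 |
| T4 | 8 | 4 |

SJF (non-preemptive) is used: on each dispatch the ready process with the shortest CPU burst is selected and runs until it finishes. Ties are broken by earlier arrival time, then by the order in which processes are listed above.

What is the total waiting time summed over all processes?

Timeline: | T2 0-2 | T1 2-10 | T3 10-11 | T4 11-19 |
Completion: T1=10  T2=2  T3=11  T4=19
Waiting = turnaround − burst: T1=1, T2=0, T3=6, T4=7
Total waiting = 1 + 0 + 6 + 7 = 14

14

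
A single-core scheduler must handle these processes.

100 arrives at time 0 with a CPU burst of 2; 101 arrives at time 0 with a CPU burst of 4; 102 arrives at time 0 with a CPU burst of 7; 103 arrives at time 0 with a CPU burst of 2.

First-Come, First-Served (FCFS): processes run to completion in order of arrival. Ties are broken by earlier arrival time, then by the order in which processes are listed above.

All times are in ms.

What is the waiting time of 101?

2

Timeline: | 100 0-2 | 101 2-6 | 102 6-13 | 103 13-15 |
Completion: 100=2  101=6  102=13  103=15
Turnaround (C−A): 100=2  101=6  102=13  103=15
Waiting(101) = turnaround − burst = 6 − 4 = 2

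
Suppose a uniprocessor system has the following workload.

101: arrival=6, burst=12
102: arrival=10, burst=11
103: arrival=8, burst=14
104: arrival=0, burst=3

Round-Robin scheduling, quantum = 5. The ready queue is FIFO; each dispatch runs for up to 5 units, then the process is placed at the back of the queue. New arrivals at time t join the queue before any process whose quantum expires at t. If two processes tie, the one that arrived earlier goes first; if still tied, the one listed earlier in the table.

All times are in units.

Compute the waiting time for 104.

Schedule: | 104 0-3 | idle 3-6 | 101 6-11 | 103 11-16 | 102 16-21 | 101 21-26 | 103 26-31 | 102 31-36 | 101 36-38 | 103 38-42 | 102 42-43 |
Completion: 101=38  102=43  103=42  104=3
Turnaround (C−A): 101=32  102=33  103=34  104=3
Waiting(104) = turnaround − burst = 3 − 3 = 0

0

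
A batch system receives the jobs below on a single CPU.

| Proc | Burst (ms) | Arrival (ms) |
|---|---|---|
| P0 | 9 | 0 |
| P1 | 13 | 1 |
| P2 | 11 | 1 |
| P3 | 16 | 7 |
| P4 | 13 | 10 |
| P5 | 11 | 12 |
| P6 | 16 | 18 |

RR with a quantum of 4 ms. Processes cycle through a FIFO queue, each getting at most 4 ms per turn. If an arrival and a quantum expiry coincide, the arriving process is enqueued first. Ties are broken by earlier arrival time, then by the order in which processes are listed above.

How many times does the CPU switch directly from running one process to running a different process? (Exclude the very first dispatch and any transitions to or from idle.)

Schedule: | P0 0-4 | P1 4-8 | P2 8-12 | P0 12-16 | P3 16-20 | P1 20-24 | P4 24-28 | P5 28-32 | P2 32-36 | P0 36-37 | P6 37-41 | P3 41-45 | P1 45-49 | P4 49-53 | P5 53-57 | P2 57-60 | P6 60-64 | P3 64-68 | P1 68-69 | P4 69-73 | P5 73-76 | P6 76-80 | P3 80-84 | P4 84-85 | P6 85-89 |
Completion: P0=37  P1=69  P2=60  P3=84  P4=85  P5=76  P6=89
Turnaround (C−A): P0=37  P1=68  P2=59  P3=77  P4=75  P5=64  P6=71

24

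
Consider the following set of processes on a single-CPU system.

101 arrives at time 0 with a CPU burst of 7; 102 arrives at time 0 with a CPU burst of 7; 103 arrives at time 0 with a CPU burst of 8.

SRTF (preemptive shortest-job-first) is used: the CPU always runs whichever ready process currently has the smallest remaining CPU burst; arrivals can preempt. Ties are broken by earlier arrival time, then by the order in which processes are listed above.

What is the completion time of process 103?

Gantt: | 101 0-7 | 102 7-14 | 103 14-22 |
Completion: 101=7  102=14  103=22
Turnaround (C−A): 101=7  102=14  103=22

22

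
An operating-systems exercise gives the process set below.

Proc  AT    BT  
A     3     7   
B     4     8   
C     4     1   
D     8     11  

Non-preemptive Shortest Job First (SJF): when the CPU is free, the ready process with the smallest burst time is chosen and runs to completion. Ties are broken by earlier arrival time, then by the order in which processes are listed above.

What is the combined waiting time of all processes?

Timeline: | idle 0-3 | A 3-10 | C 10-11 | B 11-19 | D 19-30 |
Completion: A=10  B=19  C=11  D=30
Turnaround (C−A): A=7  B=15  C=7  D=22
Waiting = turnaround − burst: A=0, B=7, C=6, D=11
Total waiting = 0 + 7 + 6 + 11 = 24

24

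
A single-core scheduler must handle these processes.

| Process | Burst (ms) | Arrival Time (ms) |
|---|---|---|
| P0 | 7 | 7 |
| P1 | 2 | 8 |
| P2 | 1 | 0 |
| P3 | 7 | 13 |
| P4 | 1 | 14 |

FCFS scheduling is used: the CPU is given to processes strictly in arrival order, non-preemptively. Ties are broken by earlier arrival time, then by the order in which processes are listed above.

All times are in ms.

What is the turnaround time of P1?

Gantt: | P2 0-1 | idle 1-7 | P0 7-14 | P1 14-16 | P3 16-23 | P4 23-24 |
Completion: P0=14  P1=16  P2=1  P3=23  P4=24
Turnaround (C−A): P0=7  P1=8  P2=1  P3=10  P4=10
Turnaround(P1) = completion − arrival = 16 − 8 = 8

8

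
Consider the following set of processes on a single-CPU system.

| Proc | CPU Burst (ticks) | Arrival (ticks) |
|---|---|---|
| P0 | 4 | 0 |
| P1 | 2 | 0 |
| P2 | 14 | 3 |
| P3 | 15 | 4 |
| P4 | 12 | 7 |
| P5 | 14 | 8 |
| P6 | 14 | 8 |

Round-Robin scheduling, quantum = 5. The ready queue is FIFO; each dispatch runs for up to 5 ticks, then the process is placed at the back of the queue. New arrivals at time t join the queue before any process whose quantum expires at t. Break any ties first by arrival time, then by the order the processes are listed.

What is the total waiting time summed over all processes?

243

Schedule: | P0 0-4 | P1 4-6 | P2 6-11 | P3 11-16 | P4 16-21 | P5 21-26 | P6 26-31 | P2 31-36 | P3 36-41 | P4 41-46 | P5 46-51 | P6 51-56 | P2 56-60 | P3 60-65 | P4 65-67 | P5 67-71 | P6 71-75 |
Completion: P0=4  P1=6  P2=60  P3=65  P4=67  P5=71  P6=75
Waiting = turnaround − burst: P0=0, P1=4, P2=43, P3=46, P4=48, P5=49, P6=53
Total waiting = 0 + 4 + 43 + 46 + 48 + 49 + 53 = 243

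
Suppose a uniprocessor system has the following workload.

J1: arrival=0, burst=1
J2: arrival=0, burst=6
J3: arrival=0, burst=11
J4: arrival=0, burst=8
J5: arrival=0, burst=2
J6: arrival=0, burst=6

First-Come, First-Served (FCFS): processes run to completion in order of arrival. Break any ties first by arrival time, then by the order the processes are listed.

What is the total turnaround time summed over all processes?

Gantt: | J1 0-1 | J2 1-7 | J3 7-18 | J4 18-26 | J5 26-28 | J6 28-34 |
Completion: J1=1  J2=7  J3=18  J4=26  J5=28  J6=34
Turnaround (C−A): J1=1  J2=7  J3=18  J4=26  J5=28  J6=34
Turnaround = completion − arrival: J1=1, J2=7, J3=18, J4=26, J5=28, J6=34
Total turnaround = 1 + 7 + 18 + 26 + 28 + 34 = 114

114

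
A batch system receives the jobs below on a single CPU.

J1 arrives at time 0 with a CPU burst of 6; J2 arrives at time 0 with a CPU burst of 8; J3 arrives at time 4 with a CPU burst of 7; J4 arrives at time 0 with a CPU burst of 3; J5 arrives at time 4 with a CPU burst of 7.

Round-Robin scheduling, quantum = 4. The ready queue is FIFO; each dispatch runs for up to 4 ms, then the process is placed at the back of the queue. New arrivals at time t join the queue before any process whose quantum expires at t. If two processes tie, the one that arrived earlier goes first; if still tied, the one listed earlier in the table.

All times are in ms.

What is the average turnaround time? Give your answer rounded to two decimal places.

Gantt: | J1 0-4 | J2 4-8 | J4 8-11 | J3 11-15 | J5 15-19 | J1 19-21 | J2 21-25 | J3 25-28 | J5 28-31 |
Completion: J1=21  J2=25  J3=28  J4=11  J5=31
Turnaround times: J1=21, J2=25, J3=24, J4=11, J5=27
Average turnaround = (21+25+24+11+27) / 5 = 108/5 = 21.60

21.60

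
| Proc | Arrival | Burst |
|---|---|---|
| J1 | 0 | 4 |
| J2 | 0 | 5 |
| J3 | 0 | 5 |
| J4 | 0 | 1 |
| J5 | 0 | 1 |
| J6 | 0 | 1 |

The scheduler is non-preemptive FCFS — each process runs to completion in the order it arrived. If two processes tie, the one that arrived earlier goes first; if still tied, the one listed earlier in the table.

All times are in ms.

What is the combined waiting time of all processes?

Timeline: | J1 0-4 | J2 4-9 | J3 9-14 | J4 14-15 | J5 15-16 | J6 16-17 |
Completion: J1=4  J2=9  J3=14  J4=15  J5=16  J6=17
Turnaround (C−A): J1=4  J2=9  J3=14  J4=15  J5=16  J6=17
Waiting = turnaround − burst: J1=0, J2=4, J3=9, J4=14, J5=15, J6=16
Total waiting = 0 + 4 + 9 + 14 + 15 + 16 = 58

58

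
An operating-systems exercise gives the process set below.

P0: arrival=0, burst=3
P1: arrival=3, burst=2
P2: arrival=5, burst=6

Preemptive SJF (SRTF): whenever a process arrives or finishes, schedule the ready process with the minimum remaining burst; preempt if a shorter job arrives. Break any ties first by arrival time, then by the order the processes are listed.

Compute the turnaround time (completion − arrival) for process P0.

3

Timeline: | P0 0-3 | P1 3-5 | P2 5-11 |
Completion: P0=3  P1=5  P2=11
Turnaround (C−A): P0=3  P1=2  P2=6
Turnaround(P0) = completion − arrival = 3 − 0 = 3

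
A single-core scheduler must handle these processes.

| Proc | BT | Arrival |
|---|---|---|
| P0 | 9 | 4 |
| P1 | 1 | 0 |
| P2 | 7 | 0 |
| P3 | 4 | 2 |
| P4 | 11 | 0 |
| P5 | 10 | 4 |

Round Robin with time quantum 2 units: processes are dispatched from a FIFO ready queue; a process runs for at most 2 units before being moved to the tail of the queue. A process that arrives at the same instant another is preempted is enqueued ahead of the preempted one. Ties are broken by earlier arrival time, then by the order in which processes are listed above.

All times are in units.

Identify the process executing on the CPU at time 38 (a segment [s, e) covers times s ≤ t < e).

Schedule: | P1 0-1 | P2 1-3 | P4 3-5 | P3 5-7 | P2 7-9 | P0 9-11 | P5 11-13 | P4 13-15 | P3 15-17 | P2 17-19 | P0 19-21 | P5 21-23 | P4 23-25 | P2 25-26 | P0 26-28 | P5 28-30 | P4 30-32 | P0 32-34 | P5 34-36 | P4 36-38 | P0 38-39 | P5 39-41 | P4 41-42 |
Completion: P0=39  P1=1  P2=26  P3=17  P4=42  P5=41
Turnaround (C−A): P0=35  P1=1  P2=26  P3=15  P4=42  P5=37

P0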